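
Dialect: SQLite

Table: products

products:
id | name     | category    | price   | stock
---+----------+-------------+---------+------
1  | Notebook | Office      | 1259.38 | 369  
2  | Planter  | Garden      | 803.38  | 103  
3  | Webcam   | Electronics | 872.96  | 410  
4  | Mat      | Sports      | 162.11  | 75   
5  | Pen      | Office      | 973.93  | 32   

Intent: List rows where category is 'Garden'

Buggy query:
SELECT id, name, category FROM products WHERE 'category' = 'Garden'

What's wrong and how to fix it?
Bug: Single quotes denote string literals in SQL; the column name is being compared as a constant string

Fix: Reference the column as category without single quotes

Corrected query:
SELECT id, name, category FROM products WHERE category = 'Garden'

Result:
id | name    | category
---+---------+---------
2  | Planter | Garden  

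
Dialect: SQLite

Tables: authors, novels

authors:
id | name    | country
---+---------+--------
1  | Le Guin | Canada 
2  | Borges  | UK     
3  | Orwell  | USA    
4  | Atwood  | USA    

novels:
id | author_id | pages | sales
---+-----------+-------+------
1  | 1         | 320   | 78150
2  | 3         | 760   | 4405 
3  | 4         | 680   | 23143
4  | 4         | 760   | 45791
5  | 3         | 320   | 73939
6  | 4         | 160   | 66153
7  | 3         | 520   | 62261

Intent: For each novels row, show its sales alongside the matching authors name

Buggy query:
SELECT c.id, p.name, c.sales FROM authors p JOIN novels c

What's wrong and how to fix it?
Bug: Missing join condition: each novels row is matched to all authors rows instead of just its own

Fix: Specify the join condition linking the foreign key to the parent id

Corrected query:
SELECT c.id, p.name, c.sales FROM authors p JOIN novels c ON c.author_id = p.id

Result:
id | name    | sales
---+---------+------
1  | Le Guin | 78150
2  | Orwell  | 4405 
3  | Atwood  | 23143
4  | Atwood  | 45791
5  | Orwell  | 73939
6  | Atwood  | 66153
7  | Orwell  | 62261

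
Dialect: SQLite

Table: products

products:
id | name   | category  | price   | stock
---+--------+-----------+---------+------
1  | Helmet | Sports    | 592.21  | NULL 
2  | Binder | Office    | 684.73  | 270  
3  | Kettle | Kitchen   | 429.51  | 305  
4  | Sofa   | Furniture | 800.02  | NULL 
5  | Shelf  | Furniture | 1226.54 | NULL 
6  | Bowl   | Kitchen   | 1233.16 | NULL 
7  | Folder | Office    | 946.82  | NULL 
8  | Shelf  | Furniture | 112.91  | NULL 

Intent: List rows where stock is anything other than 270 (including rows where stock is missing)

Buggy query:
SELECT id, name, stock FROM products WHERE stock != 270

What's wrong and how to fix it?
Bug: 'stock != 270' is unknown when stock is NULL, so NULL rows are silently excluded

Fix: Handle NULL separately with IS NULL alongside the inequality

Corrected query:
SELECT id, name, stock FROM products WHERE stock != 270 OR stock IS NULL

Result:
id | name   | stock
---+--------+------
1  | Helmet | NULL 
3  | Kettle | 305  
4  | Sofa   | NULL 
5  | Shelf  | NULL 
6  | Bowl   | NULL 
7  | Folder | NULL 
8  | Shelf  | NULL 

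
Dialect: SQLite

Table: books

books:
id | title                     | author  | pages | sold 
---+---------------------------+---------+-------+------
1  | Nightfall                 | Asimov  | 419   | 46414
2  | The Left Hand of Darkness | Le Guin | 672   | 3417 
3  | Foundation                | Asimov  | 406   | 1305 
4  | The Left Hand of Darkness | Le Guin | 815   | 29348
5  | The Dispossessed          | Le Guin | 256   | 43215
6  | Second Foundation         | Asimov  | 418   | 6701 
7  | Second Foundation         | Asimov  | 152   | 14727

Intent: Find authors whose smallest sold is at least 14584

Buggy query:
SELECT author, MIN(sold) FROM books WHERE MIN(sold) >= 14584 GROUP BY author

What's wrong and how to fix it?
Bug: Aggregates like MIN are computed per group after WHERE runs

Fix: Use HAVING for the per-group MIN condition

Corrected query:
SELECT author, MIN(sold) FROM books GROUP BY author HAVING MIN(sold) >= 14584

Result:
(no rows)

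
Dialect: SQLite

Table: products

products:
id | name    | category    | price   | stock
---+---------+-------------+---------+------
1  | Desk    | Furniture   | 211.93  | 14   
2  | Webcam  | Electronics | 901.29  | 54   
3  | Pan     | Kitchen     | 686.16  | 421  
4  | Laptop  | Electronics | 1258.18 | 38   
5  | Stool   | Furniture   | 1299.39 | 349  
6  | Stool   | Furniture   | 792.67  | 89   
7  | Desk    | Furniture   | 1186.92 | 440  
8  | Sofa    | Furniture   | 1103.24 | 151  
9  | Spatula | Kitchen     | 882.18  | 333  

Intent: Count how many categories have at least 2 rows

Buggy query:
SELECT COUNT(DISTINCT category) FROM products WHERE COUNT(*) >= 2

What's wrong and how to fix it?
Bug: COUNT(*) cannot appear in WHERE; the per-group count doesn't exist yet

Fix: Group first with HAVING COUNT(*) >= 2, then COUNT the resulting groups

Corrected query:
SELECT COUNT(*) FROM (SELECT category FROM products GROUP BY category HAVING COUNT(*) >= 2)

Result:
COUNT(*)
--------
3       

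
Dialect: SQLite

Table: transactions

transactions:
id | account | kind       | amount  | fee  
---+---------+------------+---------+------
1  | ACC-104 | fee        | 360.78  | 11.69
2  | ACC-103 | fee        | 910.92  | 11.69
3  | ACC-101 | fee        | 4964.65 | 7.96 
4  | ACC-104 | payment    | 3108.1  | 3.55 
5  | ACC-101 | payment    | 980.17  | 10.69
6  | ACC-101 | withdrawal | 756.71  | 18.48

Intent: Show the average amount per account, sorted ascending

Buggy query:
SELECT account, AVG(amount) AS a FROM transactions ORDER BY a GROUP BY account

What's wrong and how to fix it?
Bug: GROUP BY must precede ORDER BY

Fix: Move ORDER BY to the end, after GROUP BY

Corrected query:
SELECT account, AVG(amount) AS a FROM transactions GROUP BY account ORDER BY a

Result:
account | a          
--------+------------
ACC-103 | 910.92     
ACC-104 | 1734.44    
ACC-101 | 2233.843333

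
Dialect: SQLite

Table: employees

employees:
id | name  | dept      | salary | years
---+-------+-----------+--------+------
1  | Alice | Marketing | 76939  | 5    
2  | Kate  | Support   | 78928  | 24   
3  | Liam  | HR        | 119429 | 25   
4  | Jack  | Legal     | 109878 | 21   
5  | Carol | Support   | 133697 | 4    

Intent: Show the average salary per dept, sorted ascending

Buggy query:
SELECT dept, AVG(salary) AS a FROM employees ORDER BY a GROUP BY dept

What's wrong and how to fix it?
Bug: ORDER BY appears before GROUP BY; SQL clause order requires GROUP BY first

Fix: Move ORDER BY to the end, after GROUP BY

Corrected query:
SELECT dept, AVG(salary) AS a FROM employees GROUP BY dept ORDER BY a

Result:
dept      | a       
----------+---------
Marketing | 76939   
Support   | 106312.5
Legal     | 109878  
HR        | 119429  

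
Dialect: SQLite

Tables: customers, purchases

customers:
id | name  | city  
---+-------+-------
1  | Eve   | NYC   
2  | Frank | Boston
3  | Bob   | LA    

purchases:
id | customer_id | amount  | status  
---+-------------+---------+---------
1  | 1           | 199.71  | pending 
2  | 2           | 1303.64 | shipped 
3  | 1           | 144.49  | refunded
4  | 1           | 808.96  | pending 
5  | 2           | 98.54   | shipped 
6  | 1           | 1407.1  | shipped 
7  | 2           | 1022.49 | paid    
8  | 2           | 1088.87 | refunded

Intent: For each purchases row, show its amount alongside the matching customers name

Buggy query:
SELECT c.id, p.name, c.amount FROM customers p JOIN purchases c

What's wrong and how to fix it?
Bug: JOIN with no ON clause produces a cartesian product; every purchases row pairs with every customers row

Fix: Specify the join condition linking the foreign key to the parent id

Corrected query:
SELECT c.id, p.name, c.amount FROM customers p JOIN purchases c ON c.customer_id = p.id

Result:
id | name  | amount 
---+-------+--------
1  | Eve   | 199.71 
2  | Frank | 1303.64
3  | Eve   | 144.49 
4  | Eve   | 808.96 
5  | Frank | 98.54  
6  | Eve   | 1407.1 
7  | Frank | 1022.49
8  | Frank | 1088.87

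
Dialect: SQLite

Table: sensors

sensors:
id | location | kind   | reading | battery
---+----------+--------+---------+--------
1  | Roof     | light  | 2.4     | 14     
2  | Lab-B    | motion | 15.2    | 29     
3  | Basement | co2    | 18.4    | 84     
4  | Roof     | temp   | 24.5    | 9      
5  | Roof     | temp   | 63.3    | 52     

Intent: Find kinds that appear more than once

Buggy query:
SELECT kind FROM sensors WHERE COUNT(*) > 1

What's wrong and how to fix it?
Bug: COUNT(*) is an aggregate and cannot be used in WHERE

Fix: Group first, then use HAVING for the count condition

Corrected query:
SELECT kind FROM sensors GROUP BY kind HAVING COUNT(*) > 1

Result:
kind
----
temp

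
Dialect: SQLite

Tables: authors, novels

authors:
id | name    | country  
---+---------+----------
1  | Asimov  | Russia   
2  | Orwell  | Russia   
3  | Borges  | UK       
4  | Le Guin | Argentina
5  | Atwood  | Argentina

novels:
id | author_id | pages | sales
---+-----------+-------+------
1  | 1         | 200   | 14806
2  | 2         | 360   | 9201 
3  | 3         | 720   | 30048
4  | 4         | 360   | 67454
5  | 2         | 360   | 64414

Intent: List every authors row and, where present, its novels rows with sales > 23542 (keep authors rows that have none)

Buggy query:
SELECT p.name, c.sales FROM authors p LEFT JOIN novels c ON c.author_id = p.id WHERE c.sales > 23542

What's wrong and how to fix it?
Bug: Filtering c.sales in WHERE discards the NULL rows produced by LEFT JOIN, turning it into an inner join

Fix: Move the right-table condition into the ON clause so unmatched parents are kept

Corrected query:
SELECT p.name, c.sales FROM authors p LEFT JOIN novels c ON c.author_id = p.id AND c.sales > 23542

Result:
name    | sales
--------+------
Asimov  | NULL 
Orwell  | 64414
Borges  | 30048
Le Guin | 67454
Atwood  | NULL 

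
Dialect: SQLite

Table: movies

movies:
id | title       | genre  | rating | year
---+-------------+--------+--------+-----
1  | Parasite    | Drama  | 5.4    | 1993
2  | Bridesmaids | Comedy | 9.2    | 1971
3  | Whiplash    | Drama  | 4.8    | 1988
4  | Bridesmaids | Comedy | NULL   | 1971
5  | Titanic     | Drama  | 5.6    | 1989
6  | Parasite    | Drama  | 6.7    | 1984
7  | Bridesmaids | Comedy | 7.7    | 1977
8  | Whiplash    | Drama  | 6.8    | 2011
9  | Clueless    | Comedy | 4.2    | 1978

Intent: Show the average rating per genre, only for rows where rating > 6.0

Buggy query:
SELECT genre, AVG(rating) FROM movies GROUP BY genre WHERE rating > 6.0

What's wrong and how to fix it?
Bug: Row-level WHERE must come before GROUP BY in the clause order

Fix: Place WHERE between FROM and GROUP BY

Corrected query:
SELECT genre, AVG(rating) FROM movies WHERE rating > 6.0 GROUP BY genre

Result:
genre  | AVG(rating)
-------+------------
Comedy | 8.45       
Drama  | 6.75       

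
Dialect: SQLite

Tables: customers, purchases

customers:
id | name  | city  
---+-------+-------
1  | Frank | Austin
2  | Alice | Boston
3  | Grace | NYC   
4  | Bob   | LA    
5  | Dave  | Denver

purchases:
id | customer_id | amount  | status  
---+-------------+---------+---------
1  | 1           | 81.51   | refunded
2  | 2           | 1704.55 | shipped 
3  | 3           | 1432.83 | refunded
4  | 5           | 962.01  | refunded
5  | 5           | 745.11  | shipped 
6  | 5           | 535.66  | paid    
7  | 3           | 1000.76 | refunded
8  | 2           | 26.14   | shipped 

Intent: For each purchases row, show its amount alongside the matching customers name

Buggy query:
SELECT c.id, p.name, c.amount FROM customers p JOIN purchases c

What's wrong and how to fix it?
Bug: Missing join condition: each purchases row is matched to all customers rows instead of just its own

Fix: Add ON c.customer_id = p.id to the JOIN

Corrected query:
SELECT c.id, p.name, c.amount FROM customers p JOIN purchases c ON c.customer_id = p.id

Result:
id | name  | amount 
---+-------+--------
1  | Frank | 81.51  
2  | Alice | 1704.55
3  | Grace | 1432.83
4  | Dave  | 962.01 
5  | Dave  | 745.11 
6  | Dave  | 535.66 
7  | Grace | 1000.76
8  | Alice | 26.14  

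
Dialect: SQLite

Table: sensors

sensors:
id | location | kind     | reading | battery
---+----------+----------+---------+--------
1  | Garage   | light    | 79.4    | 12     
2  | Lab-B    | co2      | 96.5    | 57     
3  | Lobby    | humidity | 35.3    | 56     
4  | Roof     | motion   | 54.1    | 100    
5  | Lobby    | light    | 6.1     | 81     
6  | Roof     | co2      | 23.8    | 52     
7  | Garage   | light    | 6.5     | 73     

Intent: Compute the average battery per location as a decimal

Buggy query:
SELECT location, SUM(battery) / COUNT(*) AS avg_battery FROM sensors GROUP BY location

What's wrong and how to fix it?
Bug: Both operands are integers, so '/' performs integer division and truncates

Fix: Cast one side to REAL so the division keeps the fractional part

Corrected query:
SELECT location, SUM(battery) * 1.0 / COUNT(*) AS avg_battery FROM sensors GROUP BY location

Result:
location | avg_battery
---------+------------
Garage   | 42.5       
Lab-B    | 57         
Lobby    | 68.5       
Roof     | 76         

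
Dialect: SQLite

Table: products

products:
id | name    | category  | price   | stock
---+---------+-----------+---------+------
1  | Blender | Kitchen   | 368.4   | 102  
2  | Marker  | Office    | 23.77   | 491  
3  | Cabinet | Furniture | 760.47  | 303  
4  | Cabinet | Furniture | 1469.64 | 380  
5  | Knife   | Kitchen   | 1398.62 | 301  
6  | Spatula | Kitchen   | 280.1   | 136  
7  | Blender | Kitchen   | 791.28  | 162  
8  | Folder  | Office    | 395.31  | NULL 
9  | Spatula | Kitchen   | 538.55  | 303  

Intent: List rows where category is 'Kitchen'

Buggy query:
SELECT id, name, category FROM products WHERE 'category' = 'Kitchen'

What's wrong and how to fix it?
Bug: 'category' in single quotes is a string literal, not the column; the comparison is literal-vs-literal and never true

Fix: Reference the column as category without single quotes

Corrected query:
SELECT id, name, category FROM products WHERE category = 'Kitchen'

Result:
id | name    | category
---+---------+---------
1  | Blender | Kitchen 
5  | Knife   | Kitchen 
6  | Spatula | Kitchen 
7  | Blender | Kitchen 
9  | Spatula | Kitchen 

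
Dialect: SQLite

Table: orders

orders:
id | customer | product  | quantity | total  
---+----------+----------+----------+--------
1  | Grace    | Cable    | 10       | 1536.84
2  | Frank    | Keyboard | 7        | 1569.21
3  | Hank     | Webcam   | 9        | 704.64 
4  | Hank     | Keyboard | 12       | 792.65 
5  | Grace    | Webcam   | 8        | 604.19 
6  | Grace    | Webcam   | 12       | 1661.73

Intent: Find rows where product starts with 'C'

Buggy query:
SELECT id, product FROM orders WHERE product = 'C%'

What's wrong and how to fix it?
Bug: '=' compares the literal string including the % character; pattern matching needs LIKE

Fix: Replace '=' with LIKE so 'C%' is treated as a pattern

Corrected query:
SELECT id, product FROM orders WHERE product LIKE 'C%'

Result:
id | product
---+--------
1  | Cable  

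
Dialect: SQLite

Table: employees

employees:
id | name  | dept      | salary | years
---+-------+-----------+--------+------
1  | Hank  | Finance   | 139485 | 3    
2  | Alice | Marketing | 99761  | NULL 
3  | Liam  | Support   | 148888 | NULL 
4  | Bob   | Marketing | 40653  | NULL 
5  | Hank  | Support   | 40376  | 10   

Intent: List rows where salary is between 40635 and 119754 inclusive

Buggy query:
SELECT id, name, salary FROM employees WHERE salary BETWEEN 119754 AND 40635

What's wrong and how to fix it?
Bug: The bounds are reversed; BETWEEN a AND b requires a <= b to match anything

Fix: Swap the bounds so the smaller value comes first

Corrected query:
SELECT id, name, salary FROM employees WHERE salary BETWEEN 40635 AND 119754

Result:
id | name  | salary
---+-------+-------
2  | Alice | 99761 
4  | Bob   | 40653 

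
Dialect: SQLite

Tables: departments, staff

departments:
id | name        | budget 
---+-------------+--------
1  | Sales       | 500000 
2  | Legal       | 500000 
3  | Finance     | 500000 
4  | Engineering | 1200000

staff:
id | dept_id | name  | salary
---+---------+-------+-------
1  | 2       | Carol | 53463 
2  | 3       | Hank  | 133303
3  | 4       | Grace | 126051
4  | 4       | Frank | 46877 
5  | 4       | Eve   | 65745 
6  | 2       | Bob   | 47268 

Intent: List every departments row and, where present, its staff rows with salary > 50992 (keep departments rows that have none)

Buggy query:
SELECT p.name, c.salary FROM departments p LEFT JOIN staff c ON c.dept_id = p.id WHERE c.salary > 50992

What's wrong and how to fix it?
Bug: A WHERE condition on the right-hand table after LEFT JOIN drops unmatched parents

Fix: Put 'c.salary > 50992' in the JOIN's ON clause instead of WHERE

Corrected query:
SELECT p.name, c.salary FROM departments p LEFT JOIN staff c ON c.dept_id = p.id AND c.salary > 50992

Result:
name        | salary
------------+-------
Sales       | NULL  
Legal       | 53463 
Finance     | 133303
Engineering | 65745 
Engineering | 126051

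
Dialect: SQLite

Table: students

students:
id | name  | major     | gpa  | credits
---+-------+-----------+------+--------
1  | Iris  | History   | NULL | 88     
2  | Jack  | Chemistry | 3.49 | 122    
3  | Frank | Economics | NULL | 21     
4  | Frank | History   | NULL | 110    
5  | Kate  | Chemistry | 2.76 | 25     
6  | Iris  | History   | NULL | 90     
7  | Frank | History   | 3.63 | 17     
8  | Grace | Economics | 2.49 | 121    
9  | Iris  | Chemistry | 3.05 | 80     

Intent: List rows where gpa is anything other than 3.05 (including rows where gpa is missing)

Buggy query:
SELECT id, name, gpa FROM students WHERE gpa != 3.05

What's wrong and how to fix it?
Bug: Inequality against NULL is unknown, not true; rows with NULL are dropped

Fix: Handle NULL separately with IS NULL alongside the inequality

Corrected query:
SELECT id, name, gpa FROM students WHERE gpa != 3.05 OR gpa IS NULL

Result:
id | name  | gpa 
---+-------+-----
1  | Iris  | NULL
2  | Jack  | 3.49
3  | Frank | NULL
4  | Frank | NULL
5  | Kate  | 2.76
6  | Iris  | NULL
7  | Frank | 3.63
8  | Grace | 2.49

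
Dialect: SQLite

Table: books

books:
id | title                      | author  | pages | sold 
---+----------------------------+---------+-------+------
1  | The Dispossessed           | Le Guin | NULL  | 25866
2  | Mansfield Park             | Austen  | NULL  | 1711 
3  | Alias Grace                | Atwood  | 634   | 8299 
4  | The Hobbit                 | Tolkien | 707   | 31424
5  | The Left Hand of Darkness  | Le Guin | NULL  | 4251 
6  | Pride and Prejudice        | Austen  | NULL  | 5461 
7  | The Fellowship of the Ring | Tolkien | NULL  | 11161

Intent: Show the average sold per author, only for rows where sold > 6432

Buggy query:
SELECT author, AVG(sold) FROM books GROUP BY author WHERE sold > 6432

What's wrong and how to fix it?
Bug: Row-level WHERE must come before GROUP BY in the clause order

Fix: Move the WHERE clause before GROUP BY

Corrected query:
SELECT author, AVG(sold) FROM books WHERE sold > 6432 GROUP BY author

Result:
author  | AVG(sold)
--------+----------
Atwood  | 8299     
Le Guin | 25866    
Tolkien | 21292.5  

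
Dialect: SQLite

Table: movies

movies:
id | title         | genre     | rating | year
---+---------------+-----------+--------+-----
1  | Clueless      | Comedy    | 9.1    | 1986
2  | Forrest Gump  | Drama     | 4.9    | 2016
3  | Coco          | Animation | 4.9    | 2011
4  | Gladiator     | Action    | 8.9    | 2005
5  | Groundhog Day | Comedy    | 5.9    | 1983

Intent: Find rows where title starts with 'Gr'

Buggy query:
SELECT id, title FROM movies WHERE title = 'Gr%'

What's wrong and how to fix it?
Bug: Wildcards only work with LIKE; '=' treats '%' as a literal character

Fix: Replace '=' with LIKE so 'Gr%' is treated as a pattern

Corrected query:
SELECT id, title FROM movies WHERE title LIKE 'Gr%'

Result:
id | title        
---+--------------
5  | Groundhog Day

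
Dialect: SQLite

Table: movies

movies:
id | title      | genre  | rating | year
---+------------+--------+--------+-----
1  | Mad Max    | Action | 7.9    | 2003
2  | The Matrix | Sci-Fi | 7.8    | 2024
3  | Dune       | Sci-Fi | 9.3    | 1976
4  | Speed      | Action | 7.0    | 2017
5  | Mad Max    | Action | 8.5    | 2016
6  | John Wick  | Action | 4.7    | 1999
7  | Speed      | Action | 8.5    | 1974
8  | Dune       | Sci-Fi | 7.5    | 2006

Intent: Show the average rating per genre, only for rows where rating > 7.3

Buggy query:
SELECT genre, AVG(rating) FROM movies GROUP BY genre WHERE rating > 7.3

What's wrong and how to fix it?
Bug: WHERE cannot follow GROUP BY

Fix: Move the WHERE clause before GROUP BY

Corrected query:
SELECT genre, AVG(rating) FROM movies WHERE rating > 7.3 GROUP BY genre

Result:
genre  | AVG(rating)
-------+------------
Action | 8.3        
Sci-Fi | 8.2        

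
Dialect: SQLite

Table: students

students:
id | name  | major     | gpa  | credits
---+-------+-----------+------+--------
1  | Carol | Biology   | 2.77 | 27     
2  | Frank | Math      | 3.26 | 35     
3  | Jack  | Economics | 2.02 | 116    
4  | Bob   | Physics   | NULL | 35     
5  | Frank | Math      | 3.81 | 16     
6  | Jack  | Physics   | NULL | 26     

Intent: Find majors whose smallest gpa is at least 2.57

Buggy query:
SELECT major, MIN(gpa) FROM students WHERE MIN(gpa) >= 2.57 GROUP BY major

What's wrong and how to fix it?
Bug: MIN() in WHERE is a misuse of aggregate

Fix: Replace WHERE with HAVING after the GROUP BY

Corrected query:
SELECT major, MIN(gpa) FROM students GROUP BY major HAVING MIN(gpa) >= 2.57

Result:
major   | MIN(gpa)
--------+---------
Biology | 2.77    
Math    | 3.26    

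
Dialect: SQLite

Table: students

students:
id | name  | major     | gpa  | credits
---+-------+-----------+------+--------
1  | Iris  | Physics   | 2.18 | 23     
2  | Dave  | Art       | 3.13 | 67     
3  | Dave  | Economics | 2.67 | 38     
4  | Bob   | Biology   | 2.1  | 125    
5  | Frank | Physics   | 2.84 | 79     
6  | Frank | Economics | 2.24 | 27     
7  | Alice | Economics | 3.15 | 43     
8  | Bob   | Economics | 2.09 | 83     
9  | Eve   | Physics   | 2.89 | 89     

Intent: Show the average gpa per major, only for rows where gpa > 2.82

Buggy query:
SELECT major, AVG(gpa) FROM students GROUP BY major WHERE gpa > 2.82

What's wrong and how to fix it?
Bug: WHERE cannot follow GROUP BY

Fix: Place WHERE between FROM and GROUP BY

Corrected query:
SELECT major, AVG(gpa) FROM students WHERE gpa > 2.82 GROUP BY major

Result:
major     | AVG(gpa)
----------+---------
Art       | 3.13    
Economics | 3.15    
Physics   | 2.865   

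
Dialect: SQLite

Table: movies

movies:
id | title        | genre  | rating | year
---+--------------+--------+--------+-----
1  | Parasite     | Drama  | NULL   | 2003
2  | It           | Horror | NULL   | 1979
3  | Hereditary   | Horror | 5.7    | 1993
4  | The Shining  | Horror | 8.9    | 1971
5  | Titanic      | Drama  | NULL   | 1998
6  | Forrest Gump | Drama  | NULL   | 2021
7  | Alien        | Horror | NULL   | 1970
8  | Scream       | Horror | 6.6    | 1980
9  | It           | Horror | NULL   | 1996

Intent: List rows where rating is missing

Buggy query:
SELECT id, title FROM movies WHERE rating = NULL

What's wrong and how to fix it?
Bug: Comparing to NULL with '=' never matches; NULL = NULL is unknown, not true

Fix: Replace '= NULL' with 'IS NULL'

Corrected query:
SELECT id, title FROM movies WHERE rating IS NULL

Result:
id | title       
---+-------------
1  | Parasite    
2  | It          
5  | Titanic     
6  | Forrest Gump
7  | Alien       
9  | It          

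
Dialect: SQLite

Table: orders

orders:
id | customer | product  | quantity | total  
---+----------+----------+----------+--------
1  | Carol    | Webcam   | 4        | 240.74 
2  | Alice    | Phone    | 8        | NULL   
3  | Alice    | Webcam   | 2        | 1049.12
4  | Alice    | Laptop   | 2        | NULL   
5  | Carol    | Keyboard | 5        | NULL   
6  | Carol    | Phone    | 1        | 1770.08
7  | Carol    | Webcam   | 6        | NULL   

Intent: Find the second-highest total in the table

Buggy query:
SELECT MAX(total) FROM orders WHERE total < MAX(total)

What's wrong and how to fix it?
Bug: MAX(total) on the right of the comparison is an aggregate-in-WHERE error

Fix: Compute the overall MAX in a subquery, then take MAX of rows below it

Corrected query:
SELECT MAX(total) FROM orders WHERE total < (SELECT MAX(total) FROM orders)

Result:
MAX(total)
----------
1049.12   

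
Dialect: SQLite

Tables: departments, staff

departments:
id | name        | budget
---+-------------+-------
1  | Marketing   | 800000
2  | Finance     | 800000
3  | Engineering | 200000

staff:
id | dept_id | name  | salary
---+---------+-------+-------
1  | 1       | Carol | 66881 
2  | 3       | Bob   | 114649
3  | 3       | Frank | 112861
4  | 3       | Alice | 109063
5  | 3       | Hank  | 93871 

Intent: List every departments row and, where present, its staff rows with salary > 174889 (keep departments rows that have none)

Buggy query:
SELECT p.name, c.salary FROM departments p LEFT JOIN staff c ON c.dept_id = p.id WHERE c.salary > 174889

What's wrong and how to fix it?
Bug: Filtering c.salary in WHERE discards the NULL rows produced by LEFT JOIN, turning it into an inner join

Fix: Put 'c.salary > 174889' in the JOIN's ON clause instead of WHERE

Corrected query:
SELECT p.name, c.salary FROM departments p LEFT JOIN staff c ON c.dept_id = p.id AND c.salary > 174889

Result:
name        | salary
------------+-------
Marketing   | NULL  
Finance     | NULL  
Engineering | NULL  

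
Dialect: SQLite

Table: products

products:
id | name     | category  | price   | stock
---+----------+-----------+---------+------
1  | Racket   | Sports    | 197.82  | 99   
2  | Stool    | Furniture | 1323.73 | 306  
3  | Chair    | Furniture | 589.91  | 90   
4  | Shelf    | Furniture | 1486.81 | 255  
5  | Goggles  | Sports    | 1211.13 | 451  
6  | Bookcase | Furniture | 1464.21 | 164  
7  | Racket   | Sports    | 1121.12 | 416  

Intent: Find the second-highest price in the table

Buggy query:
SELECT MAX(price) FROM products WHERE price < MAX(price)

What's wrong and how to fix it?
Bug: MAX(price) on the right of the comparison is an aggregate-in-WHERE error

Fix: Compute the overall MAX in a subquery, then take MAX of rows below it

Corrected query:
SELECT MAX(price) FROM products WHERE price < (SELECT MAX(price) FROM products)

Result:
MAX(price)
----------
1464.21   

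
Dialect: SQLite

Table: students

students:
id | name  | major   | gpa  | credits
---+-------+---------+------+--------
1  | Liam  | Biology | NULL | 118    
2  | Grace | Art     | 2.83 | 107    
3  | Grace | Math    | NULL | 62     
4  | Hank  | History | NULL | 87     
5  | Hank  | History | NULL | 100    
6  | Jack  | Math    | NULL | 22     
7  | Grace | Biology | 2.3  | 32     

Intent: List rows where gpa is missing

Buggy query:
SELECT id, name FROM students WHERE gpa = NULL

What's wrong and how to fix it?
Bug: Comparing to NULL with '=' never matches; NULL = NULL is unknown, not true

Fix: Replace '= NULL' with 'IS NULL'

Corrected query:
SELECT id, name FROM students WHERE gpa IS NULL

Result:
id | name 
---+------
1  | Liam 
3  | Grace
4  | Hank 
5  | Hank 
6  | Jack 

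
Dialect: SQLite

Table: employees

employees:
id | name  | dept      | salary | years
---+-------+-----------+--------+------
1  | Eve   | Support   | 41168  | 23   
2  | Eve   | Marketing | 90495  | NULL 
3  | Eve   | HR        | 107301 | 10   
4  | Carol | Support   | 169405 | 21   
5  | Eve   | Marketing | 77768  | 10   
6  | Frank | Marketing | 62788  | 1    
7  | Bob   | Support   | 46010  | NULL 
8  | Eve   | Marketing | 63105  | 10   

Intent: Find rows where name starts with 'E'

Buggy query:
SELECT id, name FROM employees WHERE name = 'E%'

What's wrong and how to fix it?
Bug: '=' compares the literal string including the % character; pattern matching needs LIKE

Fix: Replace '=' with LIKE so 'E%' is treated as a pattern

Corrected query:
SELECT id, name FROM employees WHERE name LIKE 'E%'

Result:
id | name
---+-----
1  | Eve 
2  | Eve 
3  | Eve 
5  | Eve 
8  | Eve 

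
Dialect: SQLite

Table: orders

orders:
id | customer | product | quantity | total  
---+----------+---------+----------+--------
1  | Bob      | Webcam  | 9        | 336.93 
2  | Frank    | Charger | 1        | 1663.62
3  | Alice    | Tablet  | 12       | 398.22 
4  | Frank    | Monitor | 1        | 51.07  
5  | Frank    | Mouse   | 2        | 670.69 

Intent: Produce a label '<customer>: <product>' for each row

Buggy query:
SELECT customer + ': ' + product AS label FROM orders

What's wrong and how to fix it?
Bug: SQLite uses || for string concatenation; + coerces text to numbers (yielding 0)

Fix: Replace + with || to concatenate text

Corrected query:
SELECT customer || ': ' || product AS label FROM orders

Result:
label         
--------------
Bob: Webcam   
Frank: Charger
Alice: Tablet 
Frank: Monitor
Frank: Mouse  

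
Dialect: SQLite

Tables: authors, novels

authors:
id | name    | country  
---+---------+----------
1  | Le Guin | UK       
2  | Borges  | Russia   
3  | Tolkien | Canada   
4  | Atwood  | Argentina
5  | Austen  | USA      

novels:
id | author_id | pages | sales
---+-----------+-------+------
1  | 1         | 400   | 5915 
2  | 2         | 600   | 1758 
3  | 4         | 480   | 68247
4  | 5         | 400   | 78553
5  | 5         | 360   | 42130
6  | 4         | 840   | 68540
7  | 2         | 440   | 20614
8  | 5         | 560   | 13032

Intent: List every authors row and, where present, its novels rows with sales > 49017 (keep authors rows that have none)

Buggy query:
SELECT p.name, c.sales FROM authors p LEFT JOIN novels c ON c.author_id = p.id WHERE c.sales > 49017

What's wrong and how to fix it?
Bug: Filtering c.sales in WHERE discards the NULL rows produced by LEFT JOIN, turning it into an inner join

Fix: Move the right-table condition into the ON clause so unmatched parents are kept

Corrected query:
SELECT p.name, c.sales FROM authors p LEFT JOIN novels c ON c.author_id = p.id AND c.sales > 49017

Result:
name    | sales
--------+------
Le Guin | NULL 
Borges  | NULL 
Tolkien | NULL 
Atwood  | 68247
Atwood  | 68540
Austen  | 78553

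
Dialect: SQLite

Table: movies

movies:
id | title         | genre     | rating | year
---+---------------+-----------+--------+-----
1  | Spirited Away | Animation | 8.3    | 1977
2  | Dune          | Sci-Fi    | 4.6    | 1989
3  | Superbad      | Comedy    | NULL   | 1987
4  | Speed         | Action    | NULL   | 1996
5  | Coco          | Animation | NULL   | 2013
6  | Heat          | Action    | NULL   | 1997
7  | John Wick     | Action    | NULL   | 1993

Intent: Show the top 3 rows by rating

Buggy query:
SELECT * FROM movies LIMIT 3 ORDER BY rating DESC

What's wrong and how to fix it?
Bug: ORDER BY cannot follow LIMIT; LIMIT is the final clause

Fix: Sort with ORDER BY, then apply LIMIT

Corrected query:
SELECT * FROM movies ORDER BY rating DESC LIMIT 3

Result:
id | title         | genre     | rating | year
---+---------------+-----------+--------+-----
1  | Spirited Away | Animation | 8.3    | 1977
2  | Dune          | Sci-Fi    | 4.6    | 1989
3  | Superbad      | Comedy    | NULL   | 1987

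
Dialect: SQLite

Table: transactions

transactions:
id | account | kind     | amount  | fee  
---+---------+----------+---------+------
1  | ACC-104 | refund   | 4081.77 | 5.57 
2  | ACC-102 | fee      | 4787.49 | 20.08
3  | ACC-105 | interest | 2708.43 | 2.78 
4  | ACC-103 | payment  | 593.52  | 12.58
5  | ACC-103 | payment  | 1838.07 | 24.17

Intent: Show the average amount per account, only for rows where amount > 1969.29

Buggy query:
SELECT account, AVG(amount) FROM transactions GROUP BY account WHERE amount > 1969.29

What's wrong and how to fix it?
Bug: WHERE cannot follow GROUP BY

Fix: Move the WHERE clause before GROUP BY

Corrected query:
SELECT account, AVG(amount) FROM transactions WHERE amount > 1969.29 GROUP BY account

Result:
account | AVG(amount)
--------+------------
ACC-102 | 4787.49    
ACC-104 | 4081.77    
ACC-105 | 2708.43    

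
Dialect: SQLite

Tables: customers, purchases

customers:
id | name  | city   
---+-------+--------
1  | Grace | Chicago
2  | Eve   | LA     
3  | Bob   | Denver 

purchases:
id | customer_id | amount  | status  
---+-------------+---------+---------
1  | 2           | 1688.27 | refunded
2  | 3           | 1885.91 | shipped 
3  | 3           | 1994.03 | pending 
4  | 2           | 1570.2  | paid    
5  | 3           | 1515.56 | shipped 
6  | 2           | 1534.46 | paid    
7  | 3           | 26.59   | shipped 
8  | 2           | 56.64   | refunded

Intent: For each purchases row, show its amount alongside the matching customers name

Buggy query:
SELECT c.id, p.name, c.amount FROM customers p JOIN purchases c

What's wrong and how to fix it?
Bug: Missing join condition: each purchases row is matched to all customers rows instead of just its own

Fix: Specify the join condition linking the foreign key to the parent id

Corrected query:
SELECT c.id, p.name, c.amount FROM customers p JOIN purchases c ON c.customer_id = p.id

Result:
id | name | amount 
---+------+--------
1  | Eve  | 1688.27
2  | Bob  | 1885.91
3  | Bob  | 1994.03
4  | Eve  | 1570.2 
5  | Bob  | 1515.56
6  | Eve  | 1534.46
7  | Bob  | 26.59  
8  | Eve  | 56.64  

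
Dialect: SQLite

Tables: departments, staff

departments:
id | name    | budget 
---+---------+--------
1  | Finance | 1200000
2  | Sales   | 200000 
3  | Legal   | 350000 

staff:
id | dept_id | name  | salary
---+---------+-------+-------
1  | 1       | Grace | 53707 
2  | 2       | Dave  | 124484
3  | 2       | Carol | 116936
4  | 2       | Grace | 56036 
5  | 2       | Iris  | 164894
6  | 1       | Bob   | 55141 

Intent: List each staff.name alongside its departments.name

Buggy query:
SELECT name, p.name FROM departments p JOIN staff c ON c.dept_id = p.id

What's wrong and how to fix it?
Bug: 'name' exists in both joined tables, so the database can't tell which one is meant

Fix: Prefix ambiguous columns with the table alias

Corrected query:
SELECT c.name, p.name FROM departments p JOIN staff c ON c.dept_id = p.id

Result:
name  | name   
------+--------
Grace | Finance
Dave  | Sales  
Carol | Sales  
Grace | Sales  
Iris  | Sales  
Bob   | Finance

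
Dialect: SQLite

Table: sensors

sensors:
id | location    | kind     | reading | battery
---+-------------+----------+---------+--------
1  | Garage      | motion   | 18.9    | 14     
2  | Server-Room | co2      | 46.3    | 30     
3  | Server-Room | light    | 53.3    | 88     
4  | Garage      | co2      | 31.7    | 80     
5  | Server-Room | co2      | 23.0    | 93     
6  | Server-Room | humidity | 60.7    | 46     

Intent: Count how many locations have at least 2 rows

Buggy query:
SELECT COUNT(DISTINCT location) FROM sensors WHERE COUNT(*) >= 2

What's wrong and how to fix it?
Bug: WHERE filters individual rows, not groups, so a group-level COUNT is invalid there

Fix: Use a subquery that GROUPs and filters with HAVING, then count its rows

Corrected query:
SELECT COUNT(*) FROM (SELECT location FROM sensors GROUP BY location HAVING COUNT(*) >= 2)

Result:
COUNT(*)
--------
2       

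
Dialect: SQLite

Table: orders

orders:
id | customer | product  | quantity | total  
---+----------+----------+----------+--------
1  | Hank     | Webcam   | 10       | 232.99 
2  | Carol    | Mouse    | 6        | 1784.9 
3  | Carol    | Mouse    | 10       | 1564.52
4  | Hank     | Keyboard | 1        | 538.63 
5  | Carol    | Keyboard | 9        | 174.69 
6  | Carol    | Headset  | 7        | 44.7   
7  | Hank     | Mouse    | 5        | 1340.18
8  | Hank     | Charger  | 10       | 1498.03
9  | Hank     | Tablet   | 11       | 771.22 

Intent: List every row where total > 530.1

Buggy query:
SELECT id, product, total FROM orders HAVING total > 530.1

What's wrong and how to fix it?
Bug: This is a non-aggregate query (no GROUP BY, no aggregates), so in SQLite the HAVING clause is invalid here; a row-level condition belongs in WHERE

Fix: Use WHERE for row-level filtering

Corrected query:
SELECT id, product, total FROM orders WHERE total > 530.1

Result:
id | product  | total  
---+----------+--------
2  | Mouse    | 1784.9 
3  | Mouse    | 1564.52
4  | Keyboard | 538.63 
7  | Mouse    | 1340.18
8  | Charger  | 1498.03
9  | Tablet   | 771.22 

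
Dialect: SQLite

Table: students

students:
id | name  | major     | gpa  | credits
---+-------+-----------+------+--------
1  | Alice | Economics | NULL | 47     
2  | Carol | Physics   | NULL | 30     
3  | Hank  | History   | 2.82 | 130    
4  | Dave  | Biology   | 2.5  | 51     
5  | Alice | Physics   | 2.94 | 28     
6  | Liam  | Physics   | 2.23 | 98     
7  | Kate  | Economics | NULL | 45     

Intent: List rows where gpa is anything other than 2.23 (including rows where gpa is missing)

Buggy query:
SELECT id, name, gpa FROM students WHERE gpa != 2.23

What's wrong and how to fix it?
Bug: Inequality against NULL is unknown, not true; rows with NULL are dropped

Fix: Handle NULL separately with IS NULL alongside the inequality

Corrected query:
SELECT id, name, gpa FROM students WHERE gpa != 2.23 OR gpa IS NULL

Result:
id | name  | gpa 
---+-------+-----
1  | Alice | NULL
2  | Carol | NULL
3  | Hank  | 2.82
4  | Dave  | 2.5 
5  | Alice | 2.94
7  | Kate  | NULL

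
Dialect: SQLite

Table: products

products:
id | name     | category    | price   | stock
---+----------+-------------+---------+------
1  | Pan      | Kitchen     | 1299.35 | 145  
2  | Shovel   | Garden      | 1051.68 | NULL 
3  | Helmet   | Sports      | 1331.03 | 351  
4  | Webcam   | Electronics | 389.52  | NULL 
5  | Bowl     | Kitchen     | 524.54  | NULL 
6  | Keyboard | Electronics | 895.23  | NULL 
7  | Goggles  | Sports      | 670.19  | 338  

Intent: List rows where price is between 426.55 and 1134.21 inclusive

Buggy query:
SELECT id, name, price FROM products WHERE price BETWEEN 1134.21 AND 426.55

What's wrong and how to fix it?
Bug: The bounds are reversed; BETWEEN a AND b requires a <= b to match anything

Fix: Write BETWEEN 426.55 AND 1134.21

Corrected query:
SELECT id, name, price FROM products WHERE price BETWEEN 426.55 AND 1134.21

Result:
id | name     | price  
---+----------+--------
2  | Shovel   | 1051.68
5  | Bowl     | 524.54 
6  | Keyboard | 895.23 
7  | Goggles  | 670.19 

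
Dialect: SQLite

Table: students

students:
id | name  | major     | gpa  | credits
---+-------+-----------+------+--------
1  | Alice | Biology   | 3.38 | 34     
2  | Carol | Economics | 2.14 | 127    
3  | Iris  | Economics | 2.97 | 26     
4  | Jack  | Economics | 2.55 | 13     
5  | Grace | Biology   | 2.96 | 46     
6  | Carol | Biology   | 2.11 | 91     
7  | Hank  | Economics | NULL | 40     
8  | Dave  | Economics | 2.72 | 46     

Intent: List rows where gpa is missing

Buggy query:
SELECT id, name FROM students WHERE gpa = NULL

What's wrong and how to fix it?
Bug: Comparing to NULL with '=' never matches; NULL = NULL is unknown, not true

Fix: Use IS NULL to test for NULL

Corrected query:
SELECT id, name FROM students WHERE gpa IS NULL

Result:
id | name
---+-----
7  | Hank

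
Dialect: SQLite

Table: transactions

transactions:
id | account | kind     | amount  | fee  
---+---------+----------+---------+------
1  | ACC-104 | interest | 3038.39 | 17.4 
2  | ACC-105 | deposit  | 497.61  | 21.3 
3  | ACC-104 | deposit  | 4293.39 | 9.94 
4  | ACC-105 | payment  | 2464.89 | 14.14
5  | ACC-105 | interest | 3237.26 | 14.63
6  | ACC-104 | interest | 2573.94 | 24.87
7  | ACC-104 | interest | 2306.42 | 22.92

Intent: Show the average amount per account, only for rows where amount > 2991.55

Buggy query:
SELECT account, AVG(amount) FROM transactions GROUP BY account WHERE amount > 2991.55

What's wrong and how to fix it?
Bug: Row-level WHERE must come before GROUP BY in the clause order

Fix: Place WHERE between FROM and GROUP BY

Corrected query:
SELECT account, AVG(amount) FROM transactions WHERE amount > 2991.55 GROUP BY account

Result:
account | AVG(amount)
--------+------------
ACC-104 | 3665.89    
ACC-105 | 3237.26    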